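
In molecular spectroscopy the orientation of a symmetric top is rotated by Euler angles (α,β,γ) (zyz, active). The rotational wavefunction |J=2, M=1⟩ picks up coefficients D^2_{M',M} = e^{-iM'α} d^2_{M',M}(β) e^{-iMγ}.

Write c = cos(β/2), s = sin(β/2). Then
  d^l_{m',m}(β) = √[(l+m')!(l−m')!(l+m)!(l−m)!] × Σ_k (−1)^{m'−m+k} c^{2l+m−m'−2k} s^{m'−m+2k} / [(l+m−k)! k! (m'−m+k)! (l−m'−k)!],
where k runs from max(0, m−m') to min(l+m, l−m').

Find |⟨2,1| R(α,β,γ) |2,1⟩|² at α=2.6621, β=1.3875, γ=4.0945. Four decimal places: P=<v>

Split into d^2_{1,1}(β=1.3875) × two z-phases.
c=cos(1.3875/2)=0.768854, s=sin(1.3875/2)=0.639425; N=√[6·1·6·1]=6.000000
k: max(0,(1)−(1))=0 … min(2+(1),2−(1))=1
  k=0: (−1)^0·6.0000/(6)·0.7689^4·0.6394^0 = +0.349442
  k=1: (−1)^1·6.0000/(2)·0.7689^2·0.6394^2 = -0.725083
d^2_{1,1}(1.3875) = +0.349442 -0.725083 = -0.375641
|D^2_{1,1}|² = |d^2_{1,1}(β)|² = (-0.375641)² = 0.141106 (the z-rotation phases have unit modulus)

P=0.1411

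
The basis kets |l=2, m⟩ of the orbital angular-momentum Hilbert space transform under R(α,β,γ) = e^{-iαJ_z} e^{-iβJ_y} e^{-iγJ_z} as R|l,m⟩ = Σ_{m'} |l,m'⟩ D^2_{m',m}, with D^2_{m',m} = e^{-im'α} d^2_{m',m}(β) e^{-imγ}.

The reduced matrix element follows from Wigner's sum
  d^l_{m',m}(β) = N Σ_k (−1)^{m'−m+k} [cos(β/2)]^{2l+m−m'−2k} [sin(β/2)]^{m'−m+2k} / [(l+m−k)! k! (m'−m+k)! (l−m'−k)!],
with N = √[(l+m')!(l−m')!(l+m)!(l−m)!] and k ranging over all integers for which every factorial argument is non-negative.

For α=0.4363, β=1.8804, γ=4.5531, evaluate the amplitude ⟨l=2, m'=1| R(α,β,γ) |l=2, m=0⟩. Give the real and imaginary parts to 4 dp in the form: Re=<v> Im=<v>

Re=0.3221 Im=-0.1502

D^2_{1,0}(0.4363,1.8804,4.5531) = e^{-i·1·0.4363}·d^2_{1,0}(1.8804)·e^{-i·0·4.5531}. Compute d first:
c=cos(1.8804/2)=0.589627, s=sin(1.8804/2)=0.807676; N=√[6·1·2·2]=4.898979
k∈{0,1} keeps every argument non-negative
  k=0: (−1)^1·4.8990/(2)·0.5896^3·0.8077^1 = -0.405549
  k=1: (−1)^2·4.8990/(2)·0.5896^1·0.8077^3 = +0.760964
d^2_{1,0}(1.8804) = -0.405549 +0.760964 = +0.355415
Attach z-rotation phases: D = e^{-i(1)(0.4363)}·(+0.355415)·e^{-i(0)(4.5531)} = +0.322120-0.150194i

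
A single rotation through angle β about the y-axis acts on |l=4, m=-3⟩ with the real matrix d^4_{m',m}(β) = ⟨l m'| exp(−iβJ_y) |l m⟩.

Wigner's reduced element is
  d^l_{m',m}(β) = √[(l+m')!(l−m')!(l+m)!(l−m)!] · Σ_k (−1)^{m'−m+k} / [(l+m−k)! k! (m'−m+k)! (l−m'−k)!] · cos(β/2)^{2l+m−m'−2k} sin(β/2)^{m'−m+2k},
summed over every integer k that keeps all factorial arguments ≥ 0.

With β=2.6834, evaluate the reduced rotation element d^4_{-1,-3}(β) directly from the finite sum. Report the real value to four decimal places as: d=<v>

d^4_{-1,-3}(β=2.6834) via Wigner's sum:
Half-angle: c=0.227098, s=0.973872. N=√(6·120·1·5040)=1904.940944
Admissible k: 0..1 (factorial args all ≥0)
  k=0: (−1)^2·1904.9409/(240)·0.2271^6·0.9739^2 = +0.001033
  k=1: (−1)^3·1904.9409/(144)·0.2271^4·0.9739^4 = -0.031650
d^4_{-1,-3}(2.6834) = +0.001033 -0.031650 = -0.030618

d=-0.0306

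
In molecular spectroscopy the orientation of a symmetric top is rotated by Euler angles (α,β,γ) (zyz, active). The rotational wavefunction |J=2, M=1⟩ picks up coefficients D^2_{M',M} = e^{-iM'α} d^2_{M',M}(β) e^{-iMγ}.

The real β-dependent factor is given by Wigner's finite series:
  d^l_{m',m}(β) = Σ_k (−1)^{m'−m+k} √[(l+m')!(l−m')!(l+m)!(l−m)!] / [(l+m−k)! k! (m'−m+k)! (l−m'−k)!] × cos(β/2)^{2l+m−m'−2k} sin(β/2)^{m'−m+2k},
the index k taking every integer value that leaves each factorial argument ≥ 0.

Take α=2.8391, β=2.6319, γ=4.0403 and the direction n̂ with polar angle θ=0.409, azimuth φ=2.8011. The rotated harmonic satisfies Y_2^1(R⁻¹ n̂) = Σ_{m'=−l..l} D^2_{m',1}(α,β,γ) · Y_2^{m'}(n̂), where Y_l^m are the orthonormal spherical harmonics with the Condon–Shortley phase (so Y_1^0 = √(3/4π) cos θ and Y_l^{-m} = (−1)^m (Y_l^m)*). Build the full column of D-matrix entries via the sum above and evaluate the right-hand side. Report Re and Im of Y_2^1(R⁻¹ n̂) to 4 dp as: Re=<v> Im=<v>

Need the full column D^2_{m',1} for m'=−2..2 at α=2.8391, β=2.6319, γ=4.0403.
cos(β/2)=0.252097, sin(β/2)=0.967702
d^2_{-2,1}: single k=3 term ⇒ +0.456901;  D = -0.030637+0.455873i
d^2_{-1,1}: k∈[2..3] ⇒ +0.178541 -0.876933 = -0.698392;  D = -0.252286+0.651232i
d^2_{0,1}: k∈[1..2] ⇒ +0.037977 -0.559587 = -0.521610;  D = +0.324766-0.408172i
d^2_{1,1}: k∈[0..1] ⇒ +0.004039 -0.178541 = -0.174502;  D = -0.144395+0.097986i
d^2_{2,1}: single k=0 term ⇒ -0.031008;  D = +0.029680-0.008977i
Y_2^{m'}(θ=0.409,φ=2.8011) and Σ D·Y over m':
  (-0.0306+0.4559i)·(+0.0475+0.0385i)  (-0.2523+0.6512i)·(-0.2657-0.0941i)  (+0.3248-0.4082i)·(+0.4811+0.0000i)  (-0.1444+0.0980i)·(+0.2657-0.0941i)  (+0.0297-0.0090i)·(+0.0475-0.0385i)
Y_2^1(R⁻¹ n̂) = +0.237532-0.287155i

Re=0.2375 Im=-0.2872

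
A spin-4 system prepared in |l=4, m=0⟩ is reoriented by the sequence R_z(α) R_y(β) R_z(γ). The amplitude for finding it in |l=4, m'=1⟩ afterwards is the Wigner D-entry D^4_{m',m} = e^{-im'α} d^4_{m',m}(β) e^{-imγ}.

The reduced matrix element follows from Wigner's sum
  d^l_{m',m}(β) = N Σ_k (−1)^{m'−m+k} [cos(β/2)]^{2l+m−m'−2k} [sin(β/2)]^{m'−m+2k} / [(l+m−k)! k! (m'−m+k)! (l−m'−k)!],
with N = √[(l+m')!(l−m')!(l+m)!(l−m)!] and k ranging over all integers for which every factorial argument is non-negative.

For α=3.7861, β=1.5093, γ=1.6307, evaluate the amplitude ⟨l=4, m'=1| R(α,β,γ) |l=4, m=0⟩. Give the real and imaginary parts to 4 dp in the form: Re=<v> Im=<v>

Re=-0.0815 Im=0.0613

First d^4_{1,0}(β=1.5093), then the phase factors e^{-i(1)α} and e^{-i(0)γ}:
With c≡cos(β/2)=0.728511 and s≡sin(β/2)=0.685034, N=[120·6·24·24]^{1/2}=643.987578
k: max(0,(0)−(1))=0 … min(4+(0),4−(1))=3
  k=0: (−1)^1·643.9876/(144)·0.7285^7·0.6850^1 = -0.333642
  k=1: (−1)^2·643.9876/(24)·0.7285^5·0.6850^3 = +1.770043
  k=2: (−1)^3·643.9876/(24)·0.7285^3·0.6850^5 = -1.565074
  k=3: (−1)^4·643.9876/(144)·0.7285^1·0.6850^7 = +0.230640
d^4_{1,0}(1.5093) = -0.333642 +1.770043 -1.565074 +0.230640 = +0.101966
Attach z-rotation phases: D = e^{-i(1)(3.7861)}·(+0.101966)·e^{-i(0)(1.6307)} = -0.081511+0.061262i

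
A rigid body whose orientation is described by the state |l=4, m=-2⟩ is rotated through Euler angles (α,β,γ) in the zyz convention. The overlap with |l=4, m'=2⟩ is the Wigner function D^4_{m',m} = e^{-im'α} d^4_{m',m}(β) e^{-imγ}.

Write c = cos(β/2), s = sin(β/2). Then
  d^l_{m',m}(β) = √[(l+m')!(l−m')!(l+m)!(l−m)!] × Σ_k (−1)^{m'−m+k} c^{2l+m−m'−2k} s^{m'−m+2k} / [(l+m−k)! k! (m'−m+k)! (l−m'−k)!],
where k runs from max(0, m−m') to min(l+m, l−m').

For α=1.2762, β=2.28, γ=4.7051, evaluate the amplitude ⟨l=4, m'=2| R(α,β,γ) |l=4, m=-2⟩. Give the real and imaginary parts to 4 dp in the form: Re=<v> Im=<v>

D^4_{2,-2}(1.2762,2.28,4.7051) = e^{-i·2·1.2762}·d^4_{2,-2}(2.28)·e^{-i·-2·4.7051}. Compute d first:
With c≡cos(β/2)=0.417595 and s≡sin(β/2)=0.908633, N=[720·2·2·720]^{1/2}=1440.000000
k∈{0,1,2} keeps every argument non-negative
  k=0: (−1)^4·1440.0000/(96)·0.4176^4·0.9086^4 = +0.310932
  k=1: (−1)^5·1440.0000/(120)·0.4176^2·0.9086^6 = -1.177669
  k=2: (−1)^6·1440.0000/(1440)·0.4176^0·0.9086^8 = +0.464633
d^4_{2,-2}(2.28) = +0.310932 -1.177669 +0.464633 = -0.402104
Phases: e^{-i·(2)·1.2762}=-0.831390-0.555690i, e^{-i·(-2)·4.7051}=-0.999894+0.014577i ⇒ D=-0.337527-0.218548i

Re=-0.3375 Im=-0.2185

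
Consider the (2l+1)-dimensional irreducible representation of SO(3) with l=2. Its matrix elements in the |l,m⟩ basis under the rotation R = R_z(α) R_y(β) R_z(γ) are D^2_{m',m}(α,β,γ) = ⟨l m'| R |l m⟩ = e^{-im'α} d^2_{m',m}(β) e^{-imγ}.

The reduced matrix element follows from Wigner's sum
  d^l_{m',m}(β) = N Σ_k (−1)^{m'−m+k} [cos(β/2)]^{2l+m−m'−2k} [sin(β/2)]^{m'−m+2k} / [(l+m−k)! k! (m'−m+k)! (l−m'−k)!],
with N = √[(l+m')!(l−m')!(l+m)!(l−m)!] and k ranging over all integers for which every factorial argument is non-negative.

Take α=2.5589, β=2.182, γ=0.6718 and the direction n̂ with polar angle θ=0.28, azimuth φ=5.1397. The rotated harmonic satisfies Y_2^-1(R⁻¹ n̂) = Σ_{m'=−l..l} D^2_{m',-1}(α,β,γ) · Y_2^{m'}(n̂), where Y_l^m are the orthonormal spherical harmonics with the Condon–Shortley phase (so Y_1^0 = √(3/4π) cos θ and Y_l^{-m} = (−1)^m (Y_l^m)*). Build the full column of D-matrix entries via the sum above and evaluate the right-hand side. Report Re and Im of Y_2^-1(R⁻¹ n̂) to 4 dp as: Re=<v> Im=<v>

Re=0.2408 Im=0.2993

Need the full column D^2_{m',-1} for m'=−2..2 at α=2.5589, β=2.182, γ=0.6718.
cos(β/2)=0.461599, sin(β/2)=0.887089
d^2_{-2,-1}: single k=1 term ⇒ +0.174498;  D = +0.153670-0.082675i
d^2_{-1,-1}: k∈[0..1] ⇒ +0.045400 -0.503019 = -0.457619;  D = +0.455803+0.040723i
d^2_{0,-1}: k∈[0..1] ⇒ -0.213715 +0.789299 = +0.575583;  D = +0.450511+0.358241i
d^2_{1,-1}: k∈[0..1] ⇒ +0.503019 -0.619254 = -0.116235;  D = +0.036156+0.110469i
d^2_{2,-1}: single k=0 term ⇒ -0.644460;  D = +0.169654-0.621728i
Y_2^{m'}(θ=0.28,φ=5.1397) and Σ D·Y over m':
  (+0.1537-0.0827i)·(-0.0194+0.0223i)  (+0.4558+0.0407i)·(+0.0850+0.1867i)  (+0.4505+0.3582i)·(+0.5585+0.0000i)  (+0.0362+0.1105i)·(-0.0850+0.1867i)  (+0.1697-0.6217i)·(-0.0194-0.0223i)
Y_2^-1(R⁻¹ n̂) = +0.240814+0.299307i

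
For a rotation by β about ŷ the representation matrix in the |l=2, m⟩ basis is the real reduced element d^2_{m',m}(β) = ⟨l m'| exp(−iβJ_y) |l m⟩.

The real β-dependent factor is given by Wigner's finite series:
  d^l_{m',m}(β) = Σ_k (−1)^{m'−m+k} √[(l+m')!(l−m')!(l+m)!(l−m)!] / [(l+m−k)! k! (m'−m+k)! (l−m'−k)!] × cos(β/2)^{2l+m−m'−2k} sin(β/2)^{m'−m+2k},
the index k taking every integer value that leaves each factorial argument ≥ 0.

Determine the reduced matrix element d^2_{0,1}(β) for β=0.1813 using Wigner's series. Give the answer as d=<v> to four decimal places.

d^2_{0,1}(β=0.1813) via Wigner's sum:
With c≡cos(β/2)=0.995894 and s≡sin(β/2)=0.090526, N=[2·2·6·1]^{1/2}=4.898979
k∈{1,2} keeps every argument non-negative
  k=1: (−1)^0·4.8990/(2)·0.9959^3·0.0905^1 = +0.219022
  k=2: (−1)^1·4.8990/(2)·0.9959^1·0.0905^3 = -0.001810
d^2_{0,1}(0.1813) = +0.219022 -0.001810 = +0.217212

d=0.2172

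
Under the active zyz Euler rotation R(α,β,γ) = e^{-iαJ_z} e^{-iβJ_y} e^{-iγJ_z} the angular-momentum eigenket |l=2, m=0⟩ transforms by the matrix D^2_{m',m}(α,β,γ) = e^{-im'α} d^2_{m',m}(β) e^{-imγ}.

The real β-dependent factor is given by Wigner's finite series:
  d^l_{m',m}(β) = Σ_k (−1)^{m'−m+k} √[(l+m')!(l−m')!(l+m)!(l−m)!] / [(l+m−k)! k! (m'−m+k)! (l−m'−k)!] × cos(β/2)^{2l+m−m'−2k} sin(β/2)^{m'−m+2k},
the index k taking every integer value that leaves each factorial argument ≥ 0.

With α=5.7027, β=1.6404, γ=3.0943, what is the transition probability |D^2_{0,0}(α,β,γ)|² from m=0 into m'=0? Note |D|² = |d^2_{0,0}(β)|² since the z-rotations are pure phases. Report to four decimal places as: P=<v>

D^2_{0,0}(5.7027,1.6404,3.0943) = e^{-i·0·5.7027}·d^2_{0,0}(1.6404)·e^{-i·0·3.0943}. Compute d first:
c=cos(1.6404/2)=0.682075, s=sin(1.6404/2)=0.731282; N=√[2·2·2·2]=4.000000
The bounds max(0,m−m')=0 and min(l+m,l−m')=2 give 3 terms
  k=0: (−1)^0·4.0000/(4)·0.6821^4·0.7313^0 = +0.216435
  k=1: (−1)^1·4.0000/(1)·0.6821^2·0.7313^2 = -0.995163
  k=2: (−1)^2·4.0000/(4)·0.6821^0·0.7313^4 = +0.285983
d^2_{0,0}(1.6404) = +0.216435 -0.995163 +0.285983 = -0.492745
|D^2_{0,0}|² = |d^2_{0,0}(β)|² = (-0.492745)² = 0.242797 (the z-rotation phases have unit modulus)

P=0.2428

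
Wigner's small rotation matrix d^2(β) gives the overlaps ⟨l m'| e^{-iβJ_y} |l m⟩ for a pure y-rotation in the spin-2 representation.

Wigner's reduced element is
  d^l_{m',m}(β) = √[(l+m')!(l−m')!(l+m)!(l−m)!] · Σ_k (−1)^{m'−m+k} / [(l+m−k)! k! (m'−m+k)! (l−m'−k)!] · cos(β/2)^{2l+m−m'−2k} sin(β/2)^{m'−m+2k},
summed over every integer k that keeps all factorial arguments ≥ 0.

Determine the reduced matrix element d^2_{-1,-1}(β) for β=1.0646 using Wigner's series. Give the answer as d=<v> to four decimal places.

d=-0.0225

d^2_{-1,-1}(β=1.0646) via Wigner's sum:
Half-angle: c=0.861642, s=0.507516. N=√(1·6·1·6)=6.000000
Admissible k: 0..1 (factorial args all ≥0)
  k=0: (−1)^0·6.0000/(6)·0.8616^4·0.5075^0 = +0.551198
  k=1: (−1)^1·6.0000/(2)·0.8616^2·0.5075^2 = -0.573687
d^2_{-1,-1}(1.0646) = +0.551198 -0.573687 = -0.022489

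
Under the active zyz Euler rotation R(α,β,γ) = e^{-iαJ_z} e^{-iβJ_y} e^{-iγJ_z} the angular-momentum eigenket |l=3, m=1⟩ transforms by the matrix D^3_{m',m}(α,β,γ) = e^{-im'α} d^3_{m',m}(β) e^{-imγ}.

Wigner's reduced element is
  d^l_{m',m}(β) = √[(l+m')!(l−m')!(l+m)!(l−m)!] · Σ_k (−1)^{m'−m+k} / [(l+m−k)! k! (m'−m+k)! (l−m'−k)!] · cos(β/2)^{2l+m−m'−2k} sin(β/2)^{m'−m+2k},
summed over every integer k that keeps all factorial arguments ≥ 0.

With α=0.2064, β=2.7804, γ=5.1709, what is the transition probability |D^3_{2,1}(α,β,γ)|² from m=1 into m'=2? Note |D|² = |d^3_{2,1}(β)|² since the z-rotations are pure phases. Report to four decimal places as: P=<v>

First d^3_{2,1}(β=2.7804), then the phase factors e^{-i(2)α} and e^{-i(1)γ}:
With c≡cos(β/2)=0.179616 and s≡sin(β/2)=0.983737, N=[120·1·24·2]^{1/2}=75.894664
Admissible k: 0..1 (factorial args all ≥0)
  k=0: (−1)^1·75.8947/(24)·0.1796^5·0.9837^1 = -0.000582
  k=1: (−1)^2·75.8947/(12)·0.1796^3·0.9837^3 = +0.034890
d^3_{2,1}(2.7804) = -0.000582 +0.034890 = +0.034309
|D^3_{2,1}|² = |d^3_{2,1}(β)|² = (+0.034309)² = 0.001177 (the z-rotation phases have unit modulus)

P=0.0012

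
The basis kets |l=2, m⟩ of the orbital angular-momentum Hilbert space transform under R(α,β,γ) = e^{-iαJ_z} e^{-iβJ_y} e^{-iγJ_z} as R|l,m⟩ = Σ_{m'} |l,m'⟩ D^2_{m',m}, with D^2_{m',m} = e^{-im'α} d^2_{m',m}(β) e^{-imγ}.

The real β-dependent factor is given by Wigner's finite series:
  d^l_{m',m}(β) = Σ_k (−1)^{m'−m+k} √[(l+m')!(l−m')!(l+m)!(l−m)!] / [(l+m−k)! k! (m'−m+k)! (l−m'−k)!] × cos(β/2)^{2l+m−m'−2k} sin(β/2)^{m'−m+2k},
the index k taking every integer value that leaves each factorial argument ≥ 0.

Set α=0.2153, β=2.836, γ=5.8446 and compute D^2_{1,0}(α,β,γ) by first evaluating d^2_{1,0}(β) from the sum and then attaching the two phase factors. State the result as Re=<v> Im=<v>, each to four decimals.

D^2_{1,0}(0.2153,2.836,5.8446) = e^{-i·1·0.2153}·d^2_{1,0}(2.836)·e^{-i·0·5.8446}. Compute d first:
c=cos(2.836/2)=0.152202, s=sin(2.836/2)=0.988349; N=√[6·1·2·2]=4.898979
k: max(0,(0)−(1))=0 … min(2+(0),2−(1))=1
  k=0: (−1)^1·4.8990/(2)·0.1522^3·0.9883^1 = -0.008536
  k=1: (−1)^2·4.8990/(2)·0.1522^1·0.9883^3 = +0.359939
d^2_{1,0}(2.836) = -0.008536 +0.359939 = +0.351403
D = (+0.976912-0.213641i)·(+0.351403)·(+1.000000+0.000000i) = +0.343290-0.075074i

Re=0.3433 Im=-0.0751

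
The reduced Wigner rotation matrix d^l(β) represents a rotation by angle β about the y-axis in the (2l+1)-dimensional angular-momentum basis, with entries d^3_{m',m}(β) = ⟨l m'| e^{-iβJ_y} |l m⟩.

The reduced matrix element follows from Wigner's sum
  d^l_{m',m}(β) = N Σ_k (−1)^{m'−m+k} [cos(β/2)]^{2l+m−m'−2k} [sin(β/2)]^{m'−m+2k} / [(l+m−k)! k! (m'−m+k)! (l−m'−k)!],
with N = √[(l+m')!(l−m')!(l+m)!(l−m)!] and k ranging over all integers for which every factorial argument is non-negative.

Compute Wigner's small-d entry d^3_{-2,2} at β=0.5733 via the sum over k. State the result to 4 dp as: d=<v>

d^3_{-2,2}(β=0.5733) via Wigner's sum:
c=cos(0.5733/2)=0.959196, s=sin(0.5733/2)=0.282741; N=√[1·120·120·1]=120.000000
k: max(0,(2)−(-2))=4 … min(3+(2),3−(-2))=5
  k=4: (−1)^0·120.0000/(24)·0.9592^2·0.2827^4 = +0.029399
  k=5: (−1)^1·120.0000/(120)·0.9592^0·0.2827^6 = -0.000511
d^3_{-2,2}(0.5733) = +0.029399 -0.000511 = +0.028888

d=0.0289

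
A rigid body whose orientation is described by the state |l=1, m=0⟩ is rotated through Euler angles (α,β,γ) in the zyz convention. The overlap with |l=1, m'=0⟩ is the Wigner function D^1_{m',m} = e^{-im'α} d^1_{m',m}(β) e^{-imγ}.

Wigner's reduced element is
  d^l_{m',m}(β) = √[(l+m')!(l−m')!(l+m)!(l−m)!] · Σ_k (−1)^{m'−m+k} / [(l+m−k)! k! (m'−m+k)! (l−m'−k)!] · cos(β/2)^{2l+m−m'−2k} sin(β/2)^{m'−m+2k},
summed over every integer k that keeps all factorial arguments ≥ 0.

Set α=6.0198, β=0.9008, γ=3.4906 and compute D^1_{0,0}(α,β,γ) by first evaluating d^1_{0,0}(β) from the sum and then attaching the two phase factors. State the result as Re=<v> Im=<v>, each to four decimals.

D^1_{0,0}(6.0198,0.9008,3.4906) = e^{-i·0·6.0198}·d^1_{0,0}(0.9008)·e^{-i·0·3.4906}. Compute d first:
With c≡cos(β/2)=0.900273 and s≡sin(β/2)=0.435326, N=[1·1·1·1]^{1/2}=1.000000
k∈{0,1} keeps every argument non-negative
  k=0: (−1)^0·1.0000/(1)·0.9003^2·0.4353^0 = +0.810492
  k=1: (−1)^1·1.0000/(1)·0.9003^0·0.4353^2 = -0.189508
d^1_{0,0}(0.9008) = +0.810492 -0.189508 = +0.620983
Phases: e^{-i·(0)·6.0198}=+1.000000+0.000000i, e^{-i·(0)·3.4906}=+1.000000+0.000000i ⇒ D=+0.620983+0.000000i

Re=0.6210 Im=0.0000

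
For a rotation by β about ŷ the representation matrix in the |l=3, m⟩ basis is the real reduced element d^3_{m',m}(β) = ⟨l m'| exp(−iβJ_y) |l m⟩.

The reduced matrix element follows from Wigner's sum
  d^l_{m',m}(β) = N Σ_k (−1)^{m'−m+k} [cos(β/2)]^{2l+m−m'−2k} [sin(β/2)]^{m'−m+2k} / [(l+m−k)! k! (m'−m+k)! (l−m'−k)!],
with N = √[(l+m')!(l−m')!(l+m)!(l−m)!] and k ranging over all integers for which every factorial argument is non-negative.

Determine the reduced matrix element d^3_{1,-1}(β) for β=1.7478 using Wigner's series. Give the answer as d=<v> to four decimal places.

d=-0.3375

d^3_{1,-1}(β=1.7478) via Wigner's sum:
c=cos(1.7478/2)=0.641841, s=sin(1.7478/2)=0.766838; N=√[24·2·2·24]=48.000000
k: max(0,(-1)−(1))=0 … min(3+(-1),3−(1))=2
  k=0: (−1)^2·48.0000/(8)·0.6418^4·0.7668^2 = +0.598780
  k=1: (−1)^3·48.0000/(6)·0.6418^2·0.7668^4 = -1.139617
  k=2: (−1)^4·48.0000/(48)·0.6418^0·0.7668^6 = +0.203339
d^3_{1,-1}(1.7478) = +0.598780 -1.139617 +0.203339 = -0.337497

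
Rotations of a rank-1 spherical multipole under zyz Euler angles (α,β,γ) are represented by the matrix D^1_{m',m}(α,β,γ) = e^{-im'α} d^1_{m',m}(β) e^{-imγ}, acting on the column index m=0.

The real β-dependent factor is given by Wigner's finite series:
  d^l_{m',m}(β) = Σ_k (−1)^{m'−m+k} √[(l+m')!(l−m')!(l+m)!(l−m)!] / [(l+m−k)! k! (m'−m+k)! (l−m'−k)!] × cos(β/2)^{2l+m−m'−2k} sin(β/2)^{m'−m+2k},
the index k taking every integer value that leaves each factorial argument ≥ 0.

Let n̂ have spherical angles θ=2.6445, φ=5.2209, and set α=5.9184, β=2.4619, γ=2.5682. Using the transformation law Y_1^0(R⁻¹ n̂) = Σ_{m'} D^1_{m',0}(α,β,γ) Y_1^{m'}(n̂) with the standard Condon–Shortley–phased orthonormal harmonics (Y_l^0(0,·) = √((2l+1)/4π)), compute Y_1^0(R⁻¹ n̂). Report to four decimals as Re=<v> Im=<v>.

Re=0.4463 Im=0.0000

Need the full column D^1_{m',0} for m'=−1..1 at α=5.9184, β=2.4619, γ=2.5682.
cos(β/2)=0.333342, sin(β/2)=0.942806
d^1_{-1,0}: single k=1 term ⇒ +0.444455;  D = +0.415210-0.158559i
d^1_{0,0}: k∈[0..1] ⇒ +0.111117 -0.888883 = -0.777766;  D = -0.777766+0.000000i
d^1_{1,0}: single k=0 term ⇒ -0.444455;  D = -0.415210-0.158559i
Y_1^{m'}(θ=2.6445,φ=5.2209) and Σ D·Y over m':
  (+0.4152-0.1586i)·(+0.0802+0.1439i)  (-0.7778+0.0000i)·(-0.4295+0.0000i)  (-0.4152-0.1586i)·(-0.0802+0.1439i)
Y_1^0(R⁻¹ n̂) = +0.446275+0.000000i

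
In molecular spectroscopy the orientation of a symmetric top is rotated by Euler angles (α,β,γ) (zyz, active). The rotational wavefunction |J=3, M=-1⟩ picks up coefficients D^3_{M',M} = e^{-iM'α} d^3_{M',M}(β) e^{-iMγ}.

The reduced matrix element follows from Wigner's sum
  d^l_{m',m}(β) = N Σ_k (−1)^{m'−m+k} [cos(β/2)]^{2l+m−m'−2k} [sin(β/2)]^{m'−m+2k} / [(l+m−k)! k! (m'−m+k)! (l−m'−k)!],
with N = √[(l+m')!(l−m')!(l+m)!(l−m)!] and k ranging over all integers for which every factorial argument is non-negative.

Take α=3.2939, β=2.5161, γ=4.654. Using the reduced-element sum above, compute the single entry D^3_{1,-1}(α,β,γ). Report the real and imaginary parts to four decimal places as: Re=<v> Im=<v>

Re=0.0356 Im=0.1663

D^3_{1,-1}(3.2939,2.5161,4.654) = e^{-i·1·3.2939}·d^3_{1,-1}(2.5161)·e^{-i·-1·4.654}. Compute d first:
c=cos(2.5161/2)=0.307673, s=sin(2.5161/2)=0.951492; N=√[24·2·2·24]=48.000000
Admissible k: 0..2 (factorial args all ≥0)
  k=0: (−1)^2·48.0000/(8)·0.3077^4·0.9515^2 = +0.048676
  k=1: (−1)^3·48.0000/(6)·0.3077^2·0.9515^4 = -0.620711
  k=2: (−1)^4·48.0000/(48)·0.3077^0·0.9515^6 = +0.742047
d^3_{1,-1}(2.5161) = +0.048676 -0.620711 +0.742047 = +0.170012
Phases: e^{-i·(1)·3.2939}=-0.988424+0.151719i, e^{-i·(-1)·4.654}=-0.058356-0.998296i ⇒ D=+0.035557+0.166253i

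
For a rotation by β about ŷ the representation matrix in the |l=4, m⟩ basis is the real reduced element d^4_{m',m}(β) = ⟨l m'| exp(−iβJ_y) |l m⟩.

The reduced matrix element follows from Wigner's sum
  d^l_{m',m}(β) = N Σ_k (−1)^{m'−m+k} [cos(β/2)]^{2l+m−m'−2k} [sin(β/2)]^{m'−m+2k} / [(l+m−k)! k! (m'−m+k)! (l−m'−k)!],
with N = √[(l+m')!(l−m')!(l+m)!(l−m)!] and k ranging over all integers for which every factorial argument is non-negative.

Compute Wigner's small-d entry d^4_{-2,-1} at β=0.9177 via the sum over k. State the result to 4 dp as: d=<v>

d^4_{-2,-1}(β=0.9177) via Wigner's sum:
c=cos(0.9177/2)=0.896562, s=sin(0.9177/2)=0.442917; N=√[2·720·6·120]=1018.233765
The bounds max(0,m−m')=1 and min(l+m,l−m')=3 give 3 terms
  k=1: (−1)^0·1018.2338/(240)·0.8966^7·0.4429^1 = +0.875030
  k=2: (−1)^1·1018.2338/(48)·0.8966^5·0.4429^3 = -1.067768
  k=3: (−1)^2·1018.2338/(72)·0.8966^3·0.4429^5 = +0.173728
d^4_{-2,-1}(0.9177) = +0.875030 -1.067768 +0.173728 = -0.019011

d=-0.0190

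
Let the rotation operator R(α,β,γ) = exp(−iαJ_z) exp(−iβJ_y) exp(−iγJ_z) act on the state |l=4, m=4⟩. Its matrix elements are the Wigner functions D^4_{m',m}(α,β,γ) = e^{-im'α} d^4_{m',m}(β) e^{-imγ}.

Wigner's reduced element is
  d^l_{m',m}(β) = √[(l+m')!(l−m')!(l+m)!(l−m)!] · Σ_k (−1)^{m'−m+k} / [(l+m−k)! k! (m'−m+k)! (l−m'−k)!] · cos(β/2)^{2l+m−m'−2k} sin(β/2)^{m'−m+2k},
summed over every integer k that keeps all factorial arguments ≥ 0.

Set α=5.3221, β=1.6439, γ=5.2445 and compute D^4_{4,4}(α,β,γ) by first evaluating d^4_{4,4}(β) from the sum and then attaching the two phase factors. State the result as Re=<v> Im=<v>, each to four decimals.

Split into d^4_{4,4}(β=1.6439) × two z-phases.
Half-angle: c=0.680794, s=0.732475. N=√(40320·1·40320·1)=40320.000000
k: max(0,(4)−(4))=0 … min(4+(4),4−(4))=0
  k=0: (−1)^0·40320.0000/(40320)·0.6808^8·0.7325^0 = +0.046145
d^4_{4,4}(1.6439) = +0.046145
D = (-0.763069-0.646317i)·(+0.046145)·(-0.529192-0.848502i) = -0.006672+0.045660i

Re=-0.0067 Im=0.0457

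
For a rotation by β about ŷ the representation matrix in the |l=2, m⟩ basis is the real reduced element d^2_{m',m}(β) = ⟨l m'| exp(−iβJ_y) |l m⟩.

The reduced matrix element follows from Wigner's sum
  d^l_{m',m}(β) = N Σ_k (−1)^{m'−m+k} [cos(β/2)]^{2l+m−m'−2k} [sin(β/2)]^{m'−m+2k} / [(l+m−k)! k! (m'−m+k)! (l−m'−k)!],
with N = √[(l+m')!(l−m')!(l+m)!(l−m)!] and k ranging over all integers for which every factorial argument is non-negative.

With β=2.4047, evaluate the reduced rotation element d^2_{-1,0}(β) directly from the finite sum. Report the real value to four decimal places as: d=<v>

d=-0.6095

d^2_{-1,0}(β=2.4047) via Wigner's sum:
Half-angle: c=0.360166, s=0.932888. N=√(1·6·2·2)=4.898979
Admissible k: 1..2 (factorial args all ≥0)
  k=1: (−1)^0·4.8990/(2)·0.3602^3·0.9329^1 = +0.106762
  k=2: (−1)^1·4.8990/(2)·0.3602^1·0.9329^3 = -0.716255
d^2_{-1,0}(2.4047) = +0.106762 -0.716255 = -0.609493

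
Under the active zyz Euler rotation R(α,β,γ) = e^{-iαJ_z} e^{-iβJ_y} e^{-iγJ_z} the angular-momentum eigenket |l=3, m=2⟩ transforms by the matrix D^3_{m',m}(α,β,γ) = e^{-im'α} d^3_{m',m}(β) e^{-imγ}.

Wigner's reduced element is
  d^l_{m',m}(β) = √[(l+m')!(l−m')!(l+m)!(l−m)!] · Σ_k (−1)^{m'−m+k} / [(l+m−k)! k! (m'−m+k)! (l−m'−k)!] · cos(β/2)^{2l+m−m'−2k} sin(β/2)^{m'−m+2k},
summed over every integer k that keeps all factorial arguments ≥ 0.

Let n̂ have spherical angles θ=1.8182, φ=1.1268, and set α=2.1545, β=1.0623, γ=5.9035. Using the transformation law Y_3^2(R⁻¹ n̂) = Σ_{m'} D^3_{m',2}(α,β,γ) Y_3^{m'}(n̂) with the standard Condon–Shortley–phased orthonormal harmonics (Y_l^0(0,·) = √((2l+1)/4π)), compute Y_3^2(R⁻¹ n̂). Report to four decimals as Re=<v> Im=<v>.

Need the full column D^3_{m',2} for m'=−3..3 at α=2.1545, β=1.0623, γ=5.9035.
cos(β/2)=0.862225, sin(β/2)=0.506525
d^3_{-3,2}: single k=5 term ⇒ +0.070421;  D = +0.041551+0.056856i
d^3_{-2,2}: k∈[4..5] ⇒ +0.244690 -0.016889 = +0.227801;  D = +0.079391-0.213519i
d^3_{-1,2}: k∈[3..4] ⇒ +0.526860 -0.090913 = +0.435947;  D = -0.424692+0.098419i
d^3_{0,2}: k∈[2..3] ⇒ +0.776686 -0.268044 = +0.508642;  D = +0.368902+0.350182i
d^3_{1,2}: k∈[1..2] ⇒ +0.763316 -0.526860 = +0.236456;  D = +0.041324-0.232817i
d^3_{2,2}: k∈[0..1] ⇒ +0.410889 -0.709014 = -0.298126;  D = +0.273650-0.118299i
d^3_{3,2}: single k=0 term ⇒ -0.591262;  D = -0.494874-0.323559i
Y_3^{m'}(θ=1.8182,φ=1.1268) and Σ D·Y over m':
  (+0.0416+0.0569i)·(-0.3695+0.0899i)  (+0.0794-0.2135i)·(+0.1484+0.1825i)  (-0.4247+0.0984i)·(-0.0942+0.1981i)  (+0.3689+0.3502i)·(+0.2468+0.0000i)  (+0.0413-0.2328i)·(+0.0942+0.1981i)  (+0.2736-0.1183i)·(+0.1484-0.1825i)  (-0.4949-0.3236i)·(+0.3695+0.0899i)
Y_3^2(R⁻¹ n̂) = +0.057154-0.286795i

Re=0.0572 Im=-0.2868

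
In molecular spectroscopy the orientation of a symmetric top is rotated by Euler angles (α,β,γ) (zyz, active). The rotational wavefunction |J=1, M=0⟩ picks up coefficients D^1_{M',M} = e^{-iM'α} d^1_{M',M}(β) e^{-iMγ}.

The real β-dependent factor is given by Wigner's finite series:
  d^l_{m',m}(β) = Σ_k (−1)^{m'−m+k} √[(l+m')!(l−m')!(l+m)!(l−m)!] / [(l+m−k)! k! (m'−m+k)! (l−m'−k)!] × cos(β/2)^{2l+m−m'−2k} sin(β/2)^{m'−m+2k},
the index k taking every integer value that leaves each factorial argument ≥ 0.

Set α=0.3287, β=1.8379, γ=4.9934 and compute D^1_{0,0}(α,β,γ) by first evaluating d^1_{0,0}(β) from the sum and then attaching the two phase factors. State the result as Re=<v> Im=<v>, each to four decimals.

Re=-0.2639 Im=0.0000

First d^1_{0,0}(β=1.8379), then the phase factors e^{-i(0)α} and e^{-i(0)γ}:
Half-angle: c=0.606655, s=0.794965. N=√(1·1·1·1)=1.000000
The bounds max(0,m−m')=0 and min(l+m,l−m')=1 give 2 terms
  k=0: (−1)^0·1.0000/(1)·0.6067^2·0.7950^0 = +0.368031
  k=1: (−1)^1·1.0000/(1)·0.6067^0·0.7950^2 = -0.631969
d^1_{0,0}(1.8379) = +0.368031 -0.631969 = -0.263939
Attach z-rotation phases: D = e^{-i(0)(0.3287)}·(-0.263939)·e^{-i(0)(4.9934)} = -0.263939+0.000000i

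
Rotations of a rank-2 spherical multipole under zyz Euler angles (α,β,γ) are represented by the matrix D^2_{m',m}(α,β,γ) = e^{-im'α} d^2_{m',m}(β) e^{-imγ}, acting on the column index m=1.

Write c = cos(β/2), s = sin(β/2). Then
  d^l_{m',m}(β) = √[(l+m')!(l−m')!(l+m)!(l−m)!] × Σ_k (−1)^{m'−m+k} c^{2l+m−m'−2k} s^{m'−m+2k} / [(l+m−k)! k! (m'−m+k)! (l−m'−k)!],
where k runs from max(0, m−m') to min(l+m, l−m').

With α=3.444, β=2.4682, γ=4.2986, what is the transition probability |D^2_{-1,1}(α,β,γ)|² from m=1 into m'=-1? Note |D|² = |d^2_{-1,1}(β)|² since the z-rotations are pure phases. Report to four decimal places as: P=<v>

P=0.2519

Split into d^2_{-1,1}(β=2.4682) × two z-phases.
Half-angle: c=0.330371, s=0.943851. N=√(1·6·6·1)=6.000000
Admissible k: 2..3 (factorial args all ≥0)
  k=2: (−1)^0·6.0000/(2)·0.3304^2·0.9439^2 = +0.291697
  k=3: (−1)^1·6.0000/(6)·0.3304^0·0.9439^4 = -0.793623
d^2_{-1,1}(2.4682) = +0.291697 -0.793623 = -0.501926
|D^2_{-1,1}|² = |d^2_{-1,1}(β)|² = (-0.501926)² = 0.251930 (the z-rotation phases have unit modulus)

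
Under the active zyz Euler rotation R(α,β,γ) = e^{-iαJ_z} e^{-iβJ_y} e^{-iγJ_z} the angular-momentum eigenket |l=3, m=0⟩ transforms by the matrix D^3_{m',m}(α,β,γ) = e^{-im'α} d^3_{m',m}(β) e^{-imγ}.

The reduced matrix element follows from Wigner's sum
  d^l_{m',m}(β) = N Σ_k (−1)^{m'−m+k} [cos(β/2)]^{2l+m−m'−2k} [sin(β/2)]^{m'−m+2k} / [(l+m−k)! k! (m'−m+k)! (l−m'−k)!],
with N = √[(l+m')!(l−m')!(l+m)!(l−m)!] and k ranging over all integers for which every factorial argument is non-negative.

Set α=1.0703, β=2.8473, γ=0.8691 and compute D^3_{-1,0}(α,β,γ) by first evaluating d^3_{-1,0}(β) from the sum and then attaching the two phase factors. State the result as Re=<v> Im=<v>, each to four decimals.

Split into d^3_{-1,0}(β=2.8473) × two z-phases.
Half-angle: c=0.146616, s=0.989193. N=√(2·24·6·6)=41.569219
Admissible k: 1..3 (factorial args all ≥0)
  k=1: (−1)^0·41.5692/(12)·0.1466^5·0.9892^1 = +0.000232
  k=2: (−1)^1·41.5692/(4)·0.1466^3·0.9892^3 = -0.031703
  k=3: (−1)^2·41.5692/(12)·0.1466^1·0.9892^5 = +0.481036
d^3_{-1,0}(2.8473) = +0.000232 -0.031703 +0.481036 = +0.449566
D = (+0.479861+0.877345i)·(+0.449566)·(+1.000000+0.000000i) = +0.215729+0.394424i

Re=0.2157 Im=0.3944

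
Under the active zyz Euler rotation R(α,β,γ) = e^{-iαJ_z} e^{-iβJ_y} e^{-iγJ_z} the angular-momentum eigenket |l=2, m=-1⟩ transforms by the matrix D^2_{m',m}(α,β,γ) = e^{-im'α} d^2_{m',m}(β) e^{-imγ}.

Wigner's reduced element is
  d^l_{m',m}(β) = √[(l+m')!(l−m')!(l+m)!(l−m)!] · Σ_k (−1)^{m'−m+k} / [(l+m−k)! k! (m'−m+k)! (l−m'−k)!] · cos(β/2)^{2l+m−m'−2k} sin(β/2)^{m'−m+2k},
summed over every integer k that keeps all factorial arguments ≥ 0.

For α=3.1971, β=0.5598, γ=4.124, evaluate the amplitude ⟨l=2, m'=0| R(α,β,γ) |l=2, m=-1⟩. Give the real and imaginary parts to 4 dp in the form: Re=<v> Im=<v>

Re=0.3059 Im=0.4584

D^2_{0,-1}(3.1971,0.5598,4.124) = e^{-i·0·3.1971}·d^2_{0,-1}(0.5598)·e^{-i·-1·4.124}. Compute d first:
With c≡cos(β/2)=0.961083 and s≡sin(β/2)=0.276260, N=[2·2·1·6]^{1/2}=4.898979
k∈{0,1} keeps every argument non-negative
  k=0: (−1)^1·4.8990/(2)·0.9611^3·0.2763^1 = -0.600725
  k=1: (−1)^2·4.8990/(2)·0.9611^1·0.2763^3 = +0.049635
d^2_{0,-1}(0.5598) = -0.600725 +0.049635 = -0.551090
Phases: e^{-i·(0)·3.1971}=+1.000000+0.000000i, e^{-i·(-1)·4.124}=-0.555022-0.831836i ⇒ D=+0.305867+0.458416i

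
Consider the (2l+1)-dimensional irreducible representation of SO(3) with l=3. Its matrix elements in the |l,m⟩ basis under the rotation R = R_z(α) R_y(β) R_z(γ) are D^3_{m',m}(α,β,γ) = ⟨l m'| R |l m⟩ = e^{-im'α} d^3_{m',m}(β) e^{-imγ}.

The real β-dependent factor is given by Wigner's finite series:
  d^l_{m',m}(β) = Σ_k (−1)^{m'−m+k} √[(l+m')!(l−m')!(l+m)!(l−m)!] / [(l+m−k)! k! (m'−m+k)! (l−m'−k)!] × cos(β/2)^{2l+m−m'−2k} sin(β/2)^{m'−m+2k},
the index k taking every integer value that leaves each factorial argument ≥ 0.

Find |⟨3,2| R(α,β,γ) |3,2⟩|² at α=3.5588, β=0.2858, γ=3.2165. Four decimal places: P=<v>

P=0.7107

First d^3_{2,2}(β=0.2858), then the phase factors e^{-i(2)α} and e^{-i(2)γ}:
Half-angle: c=0.989807, s=0.142414. N=√(120·1·120·1)=120.000000
k∈{0,1} keeps every argument non-negative
  k=0: (−1)^0·120.0000/(120)·0.9898^6·0.1424^0 = +0.940380
  k=1: (−1)^1·120.0000/(24)·0.9898^4·0.1424^2 = -0.097337
d^3_{2,2}(0.2858) = +0.940380 -0.097337 = +0.843043
|D^3_{2,2}|² = |d^3_{2,2}(β)|² = (+0.843043)² = 0.710722 (the z-rotation phases have unit modulus)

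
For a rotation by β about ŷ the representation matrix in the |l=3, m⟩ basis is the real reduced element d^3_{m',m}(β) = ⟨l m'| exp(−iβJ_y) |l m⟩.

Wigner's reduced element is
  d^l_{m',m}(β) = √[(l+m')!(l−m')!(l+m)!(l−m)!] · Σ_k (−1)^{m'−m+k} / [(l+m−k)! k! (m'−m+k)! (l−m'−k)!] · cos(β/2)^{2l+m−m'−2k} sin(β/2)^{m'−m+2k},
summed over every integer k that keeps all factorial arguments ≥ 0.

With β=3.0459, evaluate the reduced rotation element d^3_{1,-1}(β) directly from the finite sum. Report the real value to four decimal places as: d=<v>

d=0.9750

d^3_{1,-1}(β=3.0459) via Wigner's sum:
Half-angle: c=0.047828, s=0.998856. N=√(24·2·2·24)=48.000000
Admissible k: 0..2 (factorial args all ≥0)
  k=0: (−1)^2·48.0000/(8)·0.0478^4·0.9989^2 = +0.000031
  k=1: (−1)^3·48.0000/(6)·0.0478^2·0.9989^4 = -0.018217
  k=2: (−1)^4·48.0000/(48)·0.0478^0·0.9989^6 = +0.993153
d^3_{1,-1}(3.0459) = +0.000031 -0.018217 +0.993153 = +0.974968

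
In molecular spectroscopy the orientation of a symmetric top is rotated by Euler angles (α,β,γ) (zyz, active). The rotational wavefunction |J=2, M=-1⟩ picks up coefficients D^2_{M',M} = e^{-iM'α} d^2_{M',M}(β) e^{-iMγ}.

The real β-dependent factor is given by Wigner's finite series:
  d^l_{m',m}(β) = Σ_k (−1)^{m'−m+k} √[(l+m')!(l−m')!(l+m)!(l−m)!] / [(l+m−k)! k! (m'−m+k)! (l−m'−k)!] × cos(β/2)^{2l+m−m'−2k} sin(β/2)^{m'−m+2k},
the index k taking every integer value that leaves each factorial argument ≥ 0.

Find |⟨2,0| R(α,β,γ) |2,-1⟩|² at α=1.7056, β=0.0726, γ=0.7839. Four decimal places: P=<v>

D^2_{0,-1}(1.7056,0.0726,0.7839) = e^{-i·0·1.7056}·d^2_{0,-1}(0.0726)·e^{-i·-1·0.7839}. Compute d first:
Half-angle: c=0.999341, s=0.036292. N=√(2·2·1·6)=4.898979
The bounds max(0,m−m')=0 and min(l+m,l−m')=1 give 2 terms
  k=0: (−1)^1·4.8990/(2)·0.9993^3·0.0363^1 = -0.088721
  k=1: (−1)^2·4.8990/(2)·0.9993^1·0.0363^3 = +0.000117
d^2_{0,-1}(0.0726) = -0.088721 +0.000117 = -0.088604
|D^2_{0,-1}|² = |d^2_{0,-1}(β)|² = (-0.088604)² = 0.007851 (the z-rotation phases have unit modulus)

P=0.0079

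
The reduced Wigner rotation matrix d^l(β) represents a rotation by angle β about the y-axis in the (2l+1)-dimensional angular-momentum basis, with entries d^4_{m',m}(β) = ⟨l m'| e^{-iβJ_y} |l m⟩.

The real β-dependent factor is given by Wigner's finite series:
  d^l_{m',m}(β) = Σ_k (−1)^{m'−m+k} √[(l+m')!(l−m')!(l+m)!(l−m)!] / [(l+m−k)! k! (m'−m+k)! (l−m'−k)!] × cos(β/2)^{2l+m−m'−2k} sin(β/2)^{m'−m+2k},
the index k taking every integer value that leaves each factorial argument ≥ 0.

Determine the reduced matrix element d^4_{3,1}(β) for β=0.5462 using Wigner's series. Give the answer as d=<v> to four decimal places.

d^4_{3,1}(β=0.5462) via Wigner's sum:
Half-angle: c=0.962939, s=0.269718. N=√(5040·1·120·6)=1904.940944
k∈{0,1} keeps every argument non-negative
  k=0: (−1)^2·1904.9409/(240)·0.9629^6·0.2697^2 = +0.460345
  k=1: (−1)^3·1904.9409/(144)·0.9629^4·0.2697^4 = -0.060194
d^4_{3,1}(0.5462) = +0.460345 -0.060194 = +0.400151

d=0.4002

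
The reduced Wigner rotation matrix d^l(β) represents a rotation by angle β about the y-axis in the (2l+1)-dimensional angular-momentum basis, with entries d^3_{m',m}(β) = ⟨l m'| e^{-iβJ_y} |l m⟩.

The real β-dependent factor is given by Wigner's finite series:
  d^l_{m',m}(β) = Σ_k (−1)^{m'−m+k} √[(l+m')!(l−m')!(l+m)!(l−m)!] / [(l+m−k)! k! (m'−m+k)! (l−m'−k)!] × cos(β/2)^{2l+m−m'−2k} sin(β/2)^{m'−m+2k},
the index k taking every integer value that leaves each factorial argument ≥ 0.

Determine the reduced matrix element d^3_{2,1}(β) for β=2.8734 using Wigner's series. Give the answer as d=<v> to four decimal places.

d=0.0146

d^3_{2,1}(β=2.8734) via Wigner's sum:
Half-angle: c=0.133695, s=0.991023. N=√(120·1·24·2)=75.894664
k∈{0,1} keeps every argument non-negative
  k=0: (−1)^1·75.8947/(24)·0.1337^5·0.9910^1 = -0.000134
  k=1: (−1)^2·75.8947/(12)·0.1337^3·0.9910^3 = +0.014710
d^3_{2,1}(2.8734) = -0.000134 +0.014710 = +0.014577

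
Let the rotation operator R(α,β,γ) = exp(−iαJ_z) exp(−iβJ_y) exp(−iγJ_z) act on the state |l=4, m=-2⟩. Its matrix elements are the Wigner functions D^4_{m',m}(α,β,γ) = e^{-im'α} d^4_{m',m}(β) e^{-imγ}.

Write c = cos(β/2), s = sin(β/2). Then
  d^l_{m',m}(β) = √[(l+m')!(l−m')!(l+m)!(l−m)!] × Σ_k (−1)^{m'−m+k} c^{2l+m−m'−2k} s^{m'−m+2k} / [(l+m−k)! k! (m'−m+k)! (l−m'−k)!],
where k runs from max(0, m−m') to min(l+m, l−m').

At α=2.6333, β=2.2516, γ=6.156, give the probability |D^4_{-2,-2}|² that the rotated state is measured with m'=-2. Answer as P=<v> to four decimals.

First d^4_{-2,-2}(β=2.2516), then the phase factors e^{-i(-2)α} and e^{-i(-2)γ}:
With c≡cos(β/2)=0.430455 and s≡sin(β/2)=0.902612, N=[2·720·2·720]^{1/2}=1440.000000
Admissible k: 0..2 (factorial args all ≥0)
  k=0: (−1)^0·1440.0000/(1440)·0.4305^8·0.9026^0 = +0.001179
  k=1: (−1)^1·1440.0000/(120)·0.4305^6·0.9026^2 = -0.062194
  k=2: (−1)^2·1440.0000/(96)·0.4305^4·0.9026^4 = +0.341826
d^4_{-2,-2}(2.2516) = +0.001179 -0.062194 +0.341826 = +0.280811
|D^4_{-2,-2}|² = |d^4_{-2,-2}(β)|² = (+0.280811)² = 0.078855 (the z-rotation phases have unit modulus)

P=0.0789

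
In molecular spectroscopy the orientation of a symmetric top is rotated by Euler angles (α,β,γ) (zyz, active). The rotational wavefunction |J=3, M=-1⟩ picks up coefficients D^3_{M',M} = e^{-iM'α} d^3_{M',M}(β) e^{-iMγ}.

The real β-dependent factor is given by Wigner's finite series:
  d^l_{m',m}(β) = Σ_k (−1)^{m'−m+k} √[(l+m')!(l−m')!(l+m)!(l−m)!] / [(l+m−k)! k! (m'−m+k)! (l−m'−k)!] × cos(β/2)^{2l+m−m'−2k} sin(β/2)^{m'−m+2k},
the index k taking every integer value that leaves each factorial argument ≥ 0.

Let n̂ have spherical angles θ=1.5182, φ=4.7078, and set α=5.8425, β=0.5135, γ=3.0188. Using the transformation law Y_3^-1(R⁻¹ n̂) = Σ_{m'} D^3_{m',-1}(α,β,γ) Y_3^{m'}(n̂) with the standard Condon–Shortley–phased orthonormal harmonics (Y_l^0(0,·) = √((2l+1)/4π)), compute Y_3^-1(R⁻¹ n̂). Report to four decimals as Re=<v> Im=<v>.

Re=0.0989 Im=0.1882

Need the full column D^3_{m',-1} for m'=−3..3 at α=5.8425, β=0.5135, γ=3.0188.
cos(β/2)=0.967220, sin(β/2)=0.253938
d^3_{-3,-1}: single k=2 term ⇒ +0.218577;  D = -0.027457+0.216846i
d^3_{-2,-1}: k∈[1..2] ⇒ +0.679760 -0.093711 = +0.586049;  D = -0.314588+0.494457i
d^3_{-1,-1}: k∈[0..2] ⇒ +0.818753 -0.451491 +0.023341 = +0.390603;  D = -0.330217+0.208633i
d^3_{0,-1}: k∈[0..2] ⇒ -0.744640 +0.153983 -0.003538 = -0.594195;  D = +0.589721-0.072780i
d^3_{1,-1}: k∈[0..2] ⇒ +0.338618 -0.031121 +0.000268 = +0.307765;  D = -0.292345-0.096197i
d^3_{2,-1}: k∈[0..1] ⇒ -0.093711 +0.003230 = -0.090481;  D = +0.065673+0.062241i
d^3_{3,-1}: single k=0 term ⇒ +0.015066;  D = -0.005470-0.014038i
Y_3^{m'}(θ=1.5182,φ=4.7078) and Σ D·Y over m':
  (-0.0275+0.2168i)·(+0.0057-0.4155i)  (-0.3146+0.4945i)·(-0.0536-0.0005i)  (-0.3302+0.2086i)·(+0.0015-0.3183i)  (+0.5897-0.0728i)·(-0.0586+0.0000i)  (-0.2923-0.0962i)·(-0.0015-0.3183i)  (+0.0657+0.0622i)·(-0.0536+0.0005i)  (-0.0055-0.0140i)·(-0.0057-0.4155i)
Y_3^-1(R⁻¹ n̂) = +0.098861+0.188212i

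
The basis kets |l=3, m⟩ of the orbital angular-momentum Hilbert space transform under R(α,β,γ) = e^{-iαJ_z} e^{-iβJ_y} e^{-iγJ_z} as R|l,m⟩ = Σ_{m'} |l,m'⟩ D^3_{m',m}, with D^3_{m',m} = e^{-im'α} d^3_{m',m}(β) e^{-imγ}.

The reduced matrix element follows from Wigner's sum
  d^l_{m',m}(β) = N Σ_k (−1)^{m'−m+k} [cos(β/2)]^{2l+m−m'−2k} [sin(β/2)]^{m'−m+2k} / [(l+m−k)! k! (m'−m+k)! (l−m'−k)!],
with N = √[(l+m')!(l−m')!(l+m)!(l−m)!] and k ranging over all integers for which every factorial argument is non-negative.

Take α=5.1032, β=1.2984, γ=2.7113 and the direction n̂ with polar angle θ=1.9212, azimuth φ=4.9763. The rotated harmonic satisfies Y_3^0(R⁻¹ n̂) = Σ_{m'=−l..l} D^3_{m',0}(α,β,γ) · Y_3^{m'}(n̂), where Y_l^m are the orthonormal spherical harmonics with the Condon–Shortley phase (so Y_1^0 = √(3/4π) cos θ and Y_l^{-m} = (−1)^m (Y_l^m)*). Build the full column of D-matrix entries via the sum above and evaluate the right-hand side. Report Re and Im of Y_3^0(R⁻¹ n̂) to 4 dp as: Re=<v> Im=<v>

Need the full column D^3_{m',0} for m'=−3..3 at α=5.1032, β=1.2984, γ=2.7113.
cos(β/2)=0.796568, sin(β/2)=0.604549
d^3_{-3,0}: single k=3 term ⇒ +0.499434;  D = -0.460327+0.193736i
d^3_{-2,0}: k∈[2..3] ⇒ +0.805963 -0.464230 = +0.341733;  D = -0.242552-0.240727i
d^3_{-1,0}: k∈[1..3] ⇒ +0.671639 -1.160580 +0.222829 = -0.266112;  D = -0.101372+0.246048i
d^3_{0,0}: k∈[0..3] ⇒ +0.255468 -1.324332 +0.762807 -0.048819 = -0.354876;  D = -0.354876+0.000000i
d^3_{1,0}: k∈[0..2] ⇒ -0.671639 +1.160580 -0.222829 = +0.266112;  D = +0.101372+0.246048i
d^3_{2,0}: k∈[0..1] ⇒ +0.805963 -0.464230 = +0.341733;  D = -0.242552+0.240727i
d^3_{3,0}: single k=0 term ⇒ -0.499434;  D = +0.460327+0.193736i
Y_3^{m'}(θ=1.9212,φ=4.9763) and Σ D·Y over m':
  (-0.4603+0.1937i)·(-0.2460-0.2429i)  (-0.2426-0.2407i)·(+0.2674-0.1559i)  (-0.1014+0.2460i)·(-0.0325-0.1204i)  (-0.3549+0.0000i)·(+0.3088+0.0000i)  (+0.1014+0.2460i)·(+0.0325-0.1204i)  (-0.2426+0.2407i)·(+0.2674+0.1559i)  (+0.4603+0.1937i)·(+0.2460-0.2429i)
Y_3^0(R⁻¹ n̂) = +0.072071+0.000000i

Re=0.0721 Im=0.0000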